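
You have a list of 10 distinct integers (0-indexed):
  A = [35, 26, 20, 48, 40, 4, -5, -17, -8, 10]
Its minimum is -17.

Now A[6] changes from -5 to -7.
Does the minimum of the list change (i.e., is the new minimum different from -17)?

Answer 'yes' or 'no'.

Answer: no

Derivation:
Old min = -17
Change: A[6] -5 -> -7
Changed element was NOT the min; min changes only if -7 < -17.
New min = -17; changed? no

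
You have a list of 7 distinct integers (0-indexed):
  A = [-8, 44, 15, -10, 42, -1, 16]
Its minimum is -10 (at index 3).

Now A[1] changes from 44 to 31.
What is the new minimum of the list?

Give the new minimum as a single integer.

Old min = -10 (at index 3)
Change: A[1] 44 -> 31
Changed element was NOT the old min.
  New min = min(old_min, new_val) = min(-10, 31) = -10

Answer: -10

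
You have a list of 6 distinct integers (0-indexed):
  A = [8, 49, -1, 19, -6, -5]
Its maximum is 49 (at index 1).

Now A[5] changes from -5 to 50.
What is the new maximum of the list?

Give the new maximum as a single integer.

Old max = 49 (at index 1)
Change: A[5] -5 -> 50
Changed element was NOT the old max.
  New max = max(old_max, new_val) = max(49, 50) = 50

Answer: 50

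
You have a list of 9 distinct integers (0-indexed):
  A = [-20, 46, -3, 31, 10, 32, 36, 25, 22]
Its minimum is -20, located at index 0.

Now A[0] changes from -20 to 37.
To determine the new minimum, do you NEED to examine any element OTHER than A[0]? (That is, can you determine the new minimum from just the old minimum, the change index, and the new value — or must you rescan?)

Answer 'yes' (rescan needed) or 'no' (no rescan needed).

Old min = -20 at index 0
Change at index 0: -20 -> 37
Index 0 WAS the min and new value 37 > old min -20. Must rescan other elements to find the new min.
Needs rescan: yes

Answer: yes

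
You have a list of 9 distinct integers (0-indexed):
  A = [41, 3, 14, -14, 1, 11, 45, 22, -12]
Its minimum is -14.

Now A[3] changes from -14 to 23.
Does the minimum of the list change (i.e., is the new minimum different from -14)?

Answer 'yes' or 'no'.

Old min = -14
Change: A[3] -14 -> 23
Changed element was the min; new min must be rechecked.
New min = -12; changed? yes

Answer: yes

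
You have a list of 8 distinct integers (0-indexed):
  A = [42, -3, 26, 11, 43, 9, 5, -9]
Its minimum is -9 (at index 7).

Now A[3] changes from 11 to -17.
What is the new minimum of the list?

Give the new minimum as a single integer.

Answer: -17

Derivation:
Old min = -9 (at index 7)
Change: A[3] 11 -> -17
Changed element was NOT the old min.
  New min = min(old_min, new_val) = min(-9, -17) = -17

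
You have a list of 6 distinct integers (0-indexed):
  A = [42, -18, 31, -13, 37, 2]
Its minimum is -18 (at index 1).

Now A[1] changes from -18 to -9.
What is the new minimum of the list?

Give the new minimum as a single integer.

Old min = -18 (at index 1)
Change: A[1] -18 -> -9
Changed element WAS the min. Need to check: is -9 still <= all others?
  Min of remaining elements: -13
  New min = min(-9, -13) = -13

Answer: -13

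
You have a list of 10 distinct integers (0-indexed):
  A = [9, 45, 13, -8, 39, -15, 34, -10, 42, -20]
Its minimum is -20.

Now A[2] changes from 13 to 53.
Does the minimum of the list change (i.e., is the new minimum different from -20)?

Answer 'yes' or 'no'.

Answer: no

Derivation:
Old min = -20
Change: A[2] 13 -> 53
Changed element was NOT the min; min changes only if 53 < -20.
New min = -20; changed? no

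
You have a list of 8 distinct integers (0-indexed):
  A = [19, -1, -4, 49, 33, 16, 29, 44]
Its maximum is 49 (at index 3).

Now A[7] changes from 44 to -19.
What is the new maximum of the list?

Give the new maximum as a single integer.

Answer: 49

Derivation:
Old max = 49 (at index 3)
Change: A[7] 44 -> -19
Changed element was NOT the old max.
  New max = max(old_max, new_val) = max(49, -19) = 49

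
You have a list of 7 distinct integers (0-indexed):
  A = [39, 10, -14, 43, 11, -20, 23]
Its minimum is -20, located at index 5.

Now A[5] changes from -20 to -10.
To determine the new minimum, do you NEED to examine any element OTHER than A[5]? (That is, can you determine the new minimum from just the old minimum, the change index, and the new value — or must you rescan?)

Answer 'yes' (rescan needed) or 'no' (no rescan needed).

Old min = -20 at index 5
Change at index 5: -20 -> -10
Index 5 WAS the min and new value -10 > old min -20. Must rescan other elements to find the new min.
Needs rescan: yes

Answer: yes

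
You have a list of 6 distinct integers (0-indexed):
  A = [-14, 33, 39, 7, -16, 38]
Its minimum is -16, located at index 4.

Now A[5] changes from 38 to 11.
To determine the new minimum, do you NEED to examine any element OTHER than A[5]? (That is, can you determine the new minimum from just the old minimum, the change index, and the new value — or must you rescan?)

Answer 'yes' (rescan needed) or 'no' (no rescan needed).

Answer: no

Derivation:
Old min = -16 at index 4
Change at index 5: 38 -> 11
Index 5 was NOT the min. New min = min(-16, 11). No rescan of other elements needed.
Needs rescan: no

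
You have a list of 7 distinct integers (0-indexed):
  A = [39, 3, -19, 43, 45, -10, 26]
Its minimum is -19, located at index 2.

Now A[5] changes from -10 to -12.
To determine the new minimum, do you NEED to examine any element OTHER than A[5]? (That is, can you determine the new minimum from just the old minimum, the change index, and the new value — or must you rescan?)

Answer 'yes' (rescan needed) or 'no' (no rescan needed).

Answer: no

Derivation:
Old min = -19 at index 2
Change at index 5: -10 -> -12
Index 5 was NOT the min. New min = min(-19, -12). No rescan of other elements needed.
Needs rescan: no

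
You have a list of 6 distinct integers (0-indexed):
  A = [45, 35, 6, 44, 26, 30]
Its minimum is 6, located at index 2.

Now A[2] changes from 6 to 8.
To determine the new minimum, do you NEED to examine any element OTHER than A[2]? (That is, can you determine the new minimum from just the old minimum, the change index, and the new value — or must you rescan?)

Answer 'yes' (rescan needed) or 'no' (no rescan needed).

Old min = 6 at index 2
Change at index 2: 6 -> 8
Index 2 WAS the min and new value 8 > old min 6. Must rescan other elements to find the new min.
Needs rescan: yes

Answer: yes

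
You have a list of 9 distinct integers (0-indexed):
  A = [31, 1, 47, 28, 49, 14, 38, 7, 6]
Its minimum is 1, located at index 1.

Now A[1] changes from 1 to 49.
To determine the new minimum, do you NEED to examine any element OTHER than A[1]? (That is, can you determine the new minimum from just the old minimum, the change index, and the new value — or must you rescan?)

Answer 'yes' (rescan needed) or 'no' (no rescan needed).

Answer: yes

Derivation:
Old min = 1 at index 1
Change at index 1: 1 -> 49
Index 1 WAS the min and new value 49 > old min 1. Must rescan other elements to find the new min.
Needs rescan: yes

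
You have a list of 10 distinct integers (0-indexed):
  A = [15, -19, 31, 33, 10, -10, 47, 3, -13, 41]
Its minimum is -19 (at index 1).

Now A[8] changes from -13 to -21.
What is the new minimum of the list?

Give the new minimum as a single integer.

Answer: -21

Derivation:
Old min = -19 (at index 1)
Change: A[8] -13 -> -21
Changed element was NOT the old min.
  New min = min(old_min, new_val) = min(-19, -21) = -21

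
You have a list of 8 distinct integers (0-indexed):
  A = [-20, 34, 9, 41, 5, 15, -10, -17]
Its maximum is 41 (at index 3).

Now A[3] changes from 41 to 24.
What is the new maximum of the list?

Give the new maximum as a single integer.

Answer: 34

Derivation:
Old max = 41 (at index 3)
Change: A[3] 41 -> 24
Changed element WAS the max -> may need rescan.
  Max of remaining elements: 34
  New max = max(24, 34) = 34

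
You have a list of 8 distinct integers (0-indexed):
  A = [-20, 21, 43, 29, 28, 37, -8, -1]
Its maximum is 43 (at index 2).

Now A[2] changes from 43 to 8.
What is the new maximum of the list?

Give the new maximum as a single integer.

Answer: 37

Derivation:
Old max = 43 (at index 2)
Change: A[2] 43 -> 8
Changed element WAS the max -> may need rescan.
  Max of remaining elements: 37
  New max = max(8, 37) = 37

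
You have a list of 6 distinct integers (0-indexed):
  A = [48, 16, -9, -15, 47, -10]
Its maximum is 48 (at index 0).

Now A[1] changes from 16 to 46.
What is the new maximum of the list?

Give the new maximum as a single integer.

Answer: 48

Derivation:
Old max = 48 (at index 0)
Change: A[1] 16 -> 46
Changed element was NOT the old max.
  New max = max(old_max, new_val) = max(48, 46) = 48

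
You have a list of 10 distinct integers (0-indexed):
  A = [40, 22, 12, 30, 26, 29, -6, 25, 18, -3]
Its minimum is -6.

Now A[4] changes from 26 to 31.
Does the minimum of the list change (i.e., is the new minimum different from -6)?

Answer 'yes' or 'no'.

Old min = -6
Change: A[4] 26 -> 31
Changed element was NOT the min; min changes only if 31 < -6.
New min = -6; changed? no

Answer: no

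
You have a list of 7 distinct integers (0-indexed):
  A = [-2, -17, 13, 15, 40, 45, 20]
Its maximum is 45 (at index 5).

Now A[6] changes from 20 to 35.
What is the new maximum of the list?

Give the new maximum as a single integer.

Answer: 45

Derivation:
Old max = 45 (at index 5)
Change: A[6] 20 -> 35
Changed element was NOT the old max.
  New max = max(old_max, new_val) = max(45, 35) = 45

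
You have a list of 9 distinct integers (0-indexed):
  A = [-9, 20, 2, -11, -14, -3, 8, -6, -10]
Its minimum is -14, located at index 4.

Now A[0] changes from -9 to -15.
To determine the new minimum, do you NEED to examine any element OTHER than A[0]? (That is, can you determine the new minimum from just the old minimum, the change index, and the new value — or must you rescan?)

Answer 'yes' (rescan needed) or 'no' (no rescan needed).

Old min = -14 at index 4
Change at index 0: -9 -> -15
Index 0 was NOT the min. New min = min(-14, -15). No rescan of other elements needed.
Needs rescan: no

Answer: no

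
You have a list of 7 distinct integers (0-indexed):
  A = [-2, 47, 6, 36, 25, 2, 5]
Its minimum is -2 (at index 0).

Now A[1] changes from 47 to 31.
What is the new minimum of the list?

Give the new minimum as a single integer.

Old min = -2 (at index 0)
Change: A[1] 47 -> 31
Changed element was NOT the old min.
  New min = min(old_min, new_val) = min(-2, 31) = -2

Answer: -2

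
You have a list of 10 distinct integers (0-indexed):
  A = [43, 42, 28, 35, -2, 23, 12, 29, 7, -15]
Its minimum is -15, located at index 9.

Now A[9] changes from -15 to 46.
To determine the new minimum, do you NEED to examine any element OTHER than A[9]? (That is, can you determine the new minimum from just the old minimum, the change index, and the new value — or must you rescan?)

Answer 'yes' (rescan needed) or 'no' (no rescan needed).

Old min = -15 at index 9
Change at index 9: -15 -> 46
Index 9 WAS the min and new value 46 > old min -15. Must rescan other elements to find the new min.
Needs rescan: yes

Answer: yes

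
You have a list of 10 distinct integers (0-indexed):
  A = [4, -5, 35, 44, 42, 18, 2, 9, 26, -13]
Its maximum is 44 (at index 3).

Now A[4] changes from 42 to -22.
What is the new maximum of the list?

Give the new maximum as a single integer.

Old max = 44 (at index 3)
Change: A[4] 42 -> -22
Changed element was NOT the old max.
  New max = max(old_max, new_val) = max(44, -22) = 44

Answer: 44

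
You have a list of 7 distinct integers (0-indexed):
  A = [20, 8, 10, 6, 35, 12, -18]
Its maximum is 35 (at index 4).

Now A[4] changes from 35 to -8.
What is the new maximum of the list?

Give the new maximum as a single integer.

Old max = 35 (at index 4)
Change: A[4] 35 -> -8
Changed element WAS the max -> may need rescan.
  Max of remaining elements: 20
  New max = max(-8, 20) = 20

Answer: 20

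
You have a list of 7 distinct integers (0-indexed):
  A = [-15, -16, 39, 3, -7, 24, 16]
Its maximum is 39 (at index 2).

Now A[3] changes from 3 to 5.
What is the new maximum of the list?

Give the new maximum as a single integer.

Answer: 39

Derivation:
Old max = 39 (at index 2)
Change: A[3] 3 -> 5
Changed element was NOT the old max.
  New max = max(old_max, new_val) = max(39, 5) = 39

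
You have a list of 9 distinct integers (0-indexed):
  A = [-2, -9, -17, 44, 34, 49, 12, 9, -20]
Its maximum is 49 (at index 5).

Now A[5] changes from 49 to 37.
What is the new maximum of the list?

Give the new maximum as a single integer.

Answer: 44

Derivation:
Old max = 49 (at index 5)
Change: A[5] 49 -> 37
Changed element WAS the max -> may need rescan.
  Max of remaining elements: 44
  New max = max(37, 44) = 44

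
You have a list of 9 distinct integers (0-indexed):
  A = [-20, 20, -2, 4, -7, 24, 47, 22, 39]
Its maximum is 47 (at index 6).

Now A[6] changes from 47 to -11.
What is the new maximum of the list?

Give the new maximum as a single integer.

Answer: 39

Derivation:
Old max = 47 (at index 6)
Change: A[6] 47 -> -11
Changed element WAS the max -> may need rescan.
  Max of remaining elements: 39
  New max = max(-11, 39) = 39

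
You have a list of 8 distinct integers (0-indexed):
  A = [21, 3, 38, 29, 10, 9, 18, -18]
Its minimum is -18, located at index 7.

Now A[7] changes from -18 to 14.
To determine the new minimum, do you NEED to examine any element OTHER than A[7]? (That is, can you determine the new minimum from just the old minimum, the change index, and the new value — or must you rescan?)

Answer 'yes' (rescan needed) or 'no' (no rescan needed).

Answer: yes

Derivation:
Old min = -18 at index 7
Change at index 7: -18 -> 14
Index 7 WAS the min and new value 14 > old min -18. Must rescan other elements to find the new min.
Needs rescan: yes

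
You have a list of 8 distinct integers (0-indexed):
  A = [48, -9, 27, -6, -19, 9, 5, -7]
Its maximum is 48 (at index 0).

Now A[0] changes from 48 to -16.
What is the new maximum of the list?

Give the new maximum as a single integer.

Answer: 27

Derivation:
Old max = 48 (at index 0)
Change: A[0] 48 -> -16
Changed element WAS the max -> may need rescan.
  Max of remaining elements: 27
  New max = max(-16, 27) = 27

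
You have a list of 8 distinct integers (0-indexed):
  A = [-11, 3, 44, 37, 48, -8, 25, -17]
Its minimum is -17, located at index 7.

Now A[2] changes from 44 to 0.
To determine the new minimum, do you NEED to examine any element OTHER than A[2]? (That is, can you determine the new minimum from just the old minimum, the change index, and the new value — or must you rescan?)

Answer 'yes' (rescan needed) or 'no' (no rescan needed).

Answer: no

Derivation:
Old min = -17 at index 7
Change at index 2: 44 -> 0
Index 2 was NOT the min. New min = min(-17, 0). No rescan of other elements needed.
Needs rescan: no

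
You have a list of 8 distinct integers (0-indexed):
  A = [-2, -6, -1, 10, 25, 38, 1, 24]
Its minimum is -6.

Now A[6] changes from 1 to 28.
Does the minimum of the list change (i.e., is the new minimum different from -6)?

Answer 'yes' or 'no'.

Answer: no

Derivation:
Old min = -6
Change: A[6] 1 -> 28
Changed element was NOT the min; min changes only if 28 < -6.
New min = -6; changed? no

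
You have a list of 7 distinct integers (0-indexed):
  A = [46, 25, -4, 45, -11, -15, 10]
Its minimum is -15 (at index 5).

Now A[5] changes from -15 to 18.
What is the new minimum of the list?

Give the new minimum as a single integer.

Answer: -11

Derivation:
Old min = -15 (at index 5)
Change: A[5] -15 -> 18
Changed element WAS the min. Need to check: is 18 still <= all others?
  Min of remaining elements: -11
  New min = min(18, -11) = -11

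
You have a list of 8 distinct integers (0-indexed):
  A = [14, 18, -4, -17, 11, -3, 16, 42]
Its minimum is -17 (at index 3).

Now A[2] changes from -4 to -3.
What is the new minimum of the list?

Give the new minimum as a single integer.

Answer: -17

Derivation:
Old min = -17 (at index 3)
Change: A[2] -4 -> -3
Changed element was NOT the old min.
  New min = min(old_min, new_val) = min(-17, -3) = -17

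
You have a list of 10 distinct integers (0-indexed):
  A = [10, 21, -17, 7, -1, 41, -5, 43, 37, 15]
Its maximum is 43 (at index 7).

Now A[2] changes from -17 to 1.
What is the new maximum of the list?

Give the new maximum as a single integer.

Answer: 43

Derivation:
Old max = 43 (at index 7)
Change: A[2] -17 -> 1
Changed element was NOT the old max.
  New max = max(old_max, new_val) = max(43, 1) = 43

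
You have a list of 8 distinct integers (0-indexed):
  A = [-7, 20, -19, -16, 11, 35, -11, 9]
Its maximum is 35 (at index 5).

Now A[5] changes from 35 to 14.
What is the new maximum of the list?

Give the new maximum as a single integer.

Old max = 35 (at index 5)
Change: A[5] 35 -> 14
Changed element WAS the max -> may need rescan.
  Max of remaining elements: 20
  New max = max(14, 20) = 20

Answer: 20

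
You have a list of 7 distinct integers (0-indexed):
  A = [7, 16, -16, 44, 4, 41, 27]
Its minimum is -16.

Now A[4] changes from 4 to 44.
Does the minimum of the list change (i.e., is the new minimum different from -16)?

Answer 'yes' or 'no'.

Old min = -16
Change: A[4] 4 -> 44
Changed element was NOT the min; min changes only if 44 < -16.
New min = -16; changed? no

Answer: no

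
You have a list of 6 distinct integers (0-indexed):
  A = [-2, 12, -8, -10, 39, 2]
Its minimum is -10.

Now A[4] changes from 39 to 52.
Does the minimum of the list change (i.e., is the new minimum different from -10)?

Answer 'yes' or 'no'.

Old min = -10
Change: A[4] 39 -> 52
Changed element was NOT the min; min changes only if 52 < -10.
New min = -10; changed? no

Answer: no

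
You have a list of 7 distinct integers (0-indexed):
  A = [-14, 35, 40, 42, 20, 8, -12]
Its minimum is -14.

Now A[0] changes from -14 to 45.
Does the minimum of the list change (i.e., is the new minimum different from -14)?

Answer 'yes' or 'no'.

Old min = -14
Change: A[0] -14 -> 45
Changed element was the min; new min must be rechecked.
New min = -12; changed? yes

Answer: yes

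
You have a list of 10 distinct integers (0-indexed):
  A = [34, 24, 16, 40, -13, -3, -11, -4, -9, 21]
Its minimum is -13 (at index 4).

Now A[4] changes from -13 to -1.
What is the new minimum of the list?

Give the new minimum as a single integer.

Old min = -13 (at index 4)
Change: A[4] -13 -> -1
Changed element WAS the min. Need to check: is -1 still <= all others?
  Min of remaining elements: -11
  New min = min(-1, -11) = -11

Answer: -11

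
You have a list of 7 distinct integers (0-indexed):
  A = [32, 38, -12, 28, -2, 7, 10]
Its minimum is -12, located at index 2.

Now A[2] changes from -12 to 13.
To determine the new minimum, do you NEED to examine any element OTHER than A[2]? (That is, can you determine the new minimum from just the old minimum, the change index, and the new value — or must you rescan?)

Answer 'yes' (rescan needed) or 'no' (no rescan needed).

Old min = -12 at index 2
Change at index 2: -12 -> 13
Index 2 WAS the min and new value 13 > old min -12. Must rescan other elements to find the new min.
Needs rescan: yes

Answer: yes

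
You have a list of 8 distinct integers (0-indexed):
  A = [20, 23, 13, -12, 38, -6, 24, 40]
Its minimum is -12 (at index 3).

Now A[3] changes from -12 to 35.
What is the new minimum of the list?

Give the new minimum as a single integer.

Old min = -12 (at index 3)
Change: A[3] -12 -> 35
Changed element WAS the min. Need to check: is 35 still <= all others?
  Min of remaining elements: -6
  New min = min(35, -6) = -6

Answer: -6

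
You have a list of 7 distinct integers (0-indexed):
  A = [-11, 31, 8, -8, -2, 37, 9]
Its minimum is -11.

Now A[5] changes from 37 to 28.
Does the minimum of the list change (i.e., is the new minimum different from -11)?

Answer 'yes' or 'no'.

Answer: no

Derivation:
Old min = -11
Change: A[5] 37 -> 28
Changed element was NOT the min; min changes only if 28 < -11.
New min = -11; changed? no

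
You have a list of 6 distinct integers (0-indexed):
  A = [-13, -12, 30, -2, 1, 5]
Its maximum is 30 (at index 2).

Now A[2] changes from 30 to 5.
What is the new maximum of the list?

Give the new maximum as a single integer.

Old max = 30 (at index 2)
Change: A[2] 30 -> 5
Changed element WAS the max -> may need rescan.
  Max of remaining elements: 5
  New max = max(5, 5) = 5

Answer: 5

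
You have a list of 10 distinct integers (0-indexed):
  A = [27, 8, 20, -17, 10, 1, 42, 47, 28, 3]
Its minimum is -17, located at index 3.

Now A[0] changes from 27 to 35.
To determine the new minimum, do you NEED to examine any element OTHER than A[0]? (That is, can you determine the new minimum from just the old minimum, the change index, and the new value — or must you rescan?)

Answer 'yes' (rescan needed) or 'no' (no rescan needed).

Old min = -17 at index 3
Change at index 0: 27 -> 35
Index 0 was NOT the min. New min = min(-17, 35). No rescan of other elements needed.
Needs rescan: no

Answer: no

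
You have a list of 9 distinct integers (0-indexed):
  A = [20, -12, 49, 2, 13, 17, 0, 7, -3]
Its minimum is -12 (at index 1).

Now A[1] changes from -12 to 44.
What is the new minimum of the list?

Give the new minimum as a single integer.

Answer: -3

Derivation:
Old min = -12 (at index 1)
Change: A[1] -12 -> 44
Changed element WAS the min. Need to check: is 44 still <= all others?
  Min of remaining elements: -3
  New min = min(44, -3) = -3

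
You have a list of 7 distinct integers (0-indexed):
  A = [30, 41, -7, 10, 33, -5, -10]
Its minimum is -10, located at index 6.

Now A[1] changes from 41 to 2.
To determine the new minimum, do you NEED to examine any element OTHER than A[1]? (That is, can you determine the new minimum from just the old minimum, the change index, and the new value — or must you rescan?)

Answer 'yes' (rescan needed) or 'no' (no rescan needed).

Answer: no

Derivation:
Old min = -10 at index 6
Change at index 1: 41 -> 2
Index 1 was NOT the min. New min = min(-10, 2). No rescan of other elements needed.
Needs rescan: no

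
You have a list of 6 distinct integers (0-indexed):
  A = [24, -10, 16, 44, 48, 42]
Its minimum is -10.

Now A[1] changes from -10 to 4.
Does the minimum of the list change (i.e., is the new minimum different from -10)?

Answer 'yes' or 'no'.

Answer: yes

Derivation:
Old min = -10
Change: A[1] -10 -> 4
Changed element was the min; new min must be rechecked.
New min = 4; changed? yes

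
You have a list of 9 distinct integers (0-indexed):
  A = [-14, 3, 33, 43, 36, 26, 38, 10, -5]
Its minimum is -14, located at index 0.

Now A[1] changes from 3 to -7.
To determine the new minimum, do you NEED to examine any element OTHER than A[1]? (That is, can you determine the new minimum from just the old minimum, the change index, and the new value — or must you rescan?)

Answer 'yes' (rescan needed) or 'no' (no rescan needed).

Old min = -14 at index 0
Change at index 1: 3 -> -7
Index 1 was NOT the min. New min = min(-14, -7). No rescan of other elements needed.
Needs rescan: no

Answer: no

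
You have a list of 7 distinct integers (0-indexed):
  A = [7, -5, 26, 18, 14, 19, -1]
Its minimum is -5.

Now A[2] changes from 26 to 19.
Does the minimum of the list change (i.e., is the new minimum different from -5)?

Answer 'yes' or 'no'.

Answer: no

Derivation:
Old min = -5
Change: A[2] 26 -> 19
Changed element was NOT the min; min changes only if 19 < -5.
New min = -5; changed? no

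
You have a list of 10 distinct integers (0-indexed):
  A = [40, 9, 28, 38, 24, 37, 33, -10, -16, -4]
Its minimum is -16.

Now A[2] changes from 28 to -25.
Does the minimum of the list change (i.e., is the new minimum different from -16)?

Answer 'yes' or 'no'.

Answer: yes

Derivation:
Old min = -16
Change: A[2] 28 -> -25
Changed element was NOT the min; min changes only if -25 < -16.
New min = -25; changed? yes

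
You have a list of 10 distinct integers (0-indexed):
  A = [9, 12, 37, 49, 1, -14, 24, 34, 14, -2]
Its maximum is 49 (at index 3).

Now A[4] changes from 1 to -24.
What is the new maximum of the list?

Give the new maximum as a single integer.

Answer: 49

Derivation:
Old max = 49 (at index 3)
Change: A[4] 1 -> -24
Changed element was NOT the old max.
  New max = max(old_max, new_val) = max(49, -24) = 49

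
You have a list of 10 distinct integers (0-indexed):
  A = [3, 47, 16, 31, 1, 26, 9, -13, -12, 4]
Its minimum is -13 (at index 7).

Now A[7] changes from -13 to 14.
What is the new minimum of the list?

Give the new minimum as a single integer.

Answer: -12

Derivation:
Old min = -13 (at index 7)
Change: A[7] -13 -> 14
Changed element WAS the min. Need to check: is 14 still <= all others?
  Min of remaining elements: -12
  New min = min(14, -12) = -12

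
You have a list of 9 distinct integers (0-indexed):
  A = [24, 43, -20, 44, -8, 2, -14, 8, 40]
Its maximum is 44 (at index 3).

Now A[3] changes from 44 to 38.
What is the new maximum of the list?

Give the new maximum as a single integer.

Old max = 44 (at index 3)
Change: A[3] 44 -> 38
Changed element WAS the max -> may need rescan.
  Max of remaining elements: 43
  New max = max(38, 43) = 43

Answer: 43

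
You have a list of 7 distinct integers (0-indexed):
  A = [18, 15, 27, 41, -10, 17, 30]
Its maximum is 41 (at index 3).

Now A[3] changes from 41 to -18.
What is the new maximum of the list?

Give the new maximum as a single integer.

Answer: 30

Derivation:
Old max = 41 (at index 3)
Change: A[3] 41 -> -18
Changed element WAS the max -> may need rescan.
  Max of remaining elements: 30
  New max = max(-18, 30) = 30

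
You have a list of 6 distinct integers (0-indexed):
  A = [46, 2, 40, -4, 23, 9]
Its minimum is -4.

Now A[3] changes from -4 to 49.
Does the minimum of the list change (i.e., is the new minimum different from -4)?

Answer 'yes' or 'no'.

Answer: yes

Derivation:
Old min = -4
Change: A[3] -4 -> 49
Changed element was the min; new min must be rechecked.
New min = 2; changed? yes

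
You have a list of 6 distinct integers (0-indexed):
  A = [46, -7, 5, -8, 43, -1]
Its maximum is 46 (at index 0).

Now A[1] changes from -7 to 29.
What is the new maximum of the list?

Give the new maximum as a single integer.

Old max = 46 (at index 0)
Change: A[1] -7 -> 29
Changed element was NOT the old max.
  New max = max(old_max, new_val) = max(46, 29) = 46

Answer: 46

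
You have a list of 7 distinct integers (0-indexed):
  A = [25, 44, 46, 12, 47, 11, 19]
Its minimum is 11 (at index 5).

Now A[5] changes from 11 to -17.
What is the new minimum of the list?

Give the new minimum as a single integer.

Old min = 11 (at index 5)
Change: A[5] 11 -> -17
Changed element WAS the min. Need to check: is -17 still <= all others?
  Min of remaining elements: 12
  New min = min(-17, 12) = -17

Answer: -17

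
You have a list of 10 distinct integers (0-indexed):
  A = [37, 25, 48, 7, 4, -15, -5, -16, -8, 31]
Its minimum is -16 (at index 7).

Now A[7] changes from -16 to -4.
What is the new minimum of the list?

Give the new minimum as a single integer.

Answer: -15

Derivation:
Old min = -16 (at index 7)
Change: A[7] -16 -> -4
Changed element WAS the min. Need to check: is -4 still <= all others?
  Min of remaining elements: -15
  New min = min(-4, -15) = -15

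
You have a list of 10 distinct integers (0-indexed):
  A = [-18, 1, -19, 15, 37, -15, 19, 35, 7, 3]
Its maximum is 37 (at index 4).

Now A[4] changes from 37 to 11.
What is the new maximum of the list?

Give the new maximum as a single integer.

Answer: 35

Derivation:
Old max = 37 (at index 4)
Change: A[4] 37 -> 11
Changed element WAS the max -> may need rescan.
  Max of remaining elements: 35
  New max = max(11, 35) = 35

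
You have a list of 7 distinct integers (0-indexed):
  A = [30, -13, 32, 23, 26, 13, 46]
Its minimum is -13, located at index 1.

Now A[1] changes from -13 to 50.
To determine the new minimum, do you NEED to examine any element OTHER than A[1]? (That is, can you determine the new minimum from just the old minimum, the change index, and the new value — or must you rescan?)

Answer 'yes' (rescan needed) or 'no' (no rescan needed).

Answer: yes

Derivation:
Old min = -13 at index 1
Change at index 1: -13 -> 50
Index 1 WAS the min and new value 50 > old min -13. Must rescan other elements to find the new min.
Needs rescan: yes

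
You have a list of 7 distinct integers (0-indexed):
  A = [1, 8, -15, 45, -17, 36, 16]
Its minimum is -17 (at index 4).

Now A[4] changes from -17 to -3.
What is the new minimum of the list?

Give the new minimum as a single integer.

Old min = -17 (at index 4)
Change: A[4] -17 -> -3
Changed element WAS the min. Need to check: is -3 still <= all others?
  Min of remaining elements: -15
  New min = min(-3, -15) = -15

Answer: -15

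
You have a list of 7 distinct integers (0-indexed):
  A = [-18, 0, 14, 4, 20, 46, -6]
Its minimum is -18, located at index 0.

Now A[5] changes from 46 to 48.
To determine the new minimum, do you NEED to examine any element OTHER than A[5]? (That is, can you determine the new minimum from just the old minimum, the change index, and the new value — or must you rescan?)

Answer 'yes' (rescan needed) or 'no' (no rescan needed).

Old min = -18 at index 0
Change at index 5: 46 -> 48
Index 5 was NOT the min. New min = min(-18, 48). No rescan of other elements needed.
Needs rescan: no

Answer: no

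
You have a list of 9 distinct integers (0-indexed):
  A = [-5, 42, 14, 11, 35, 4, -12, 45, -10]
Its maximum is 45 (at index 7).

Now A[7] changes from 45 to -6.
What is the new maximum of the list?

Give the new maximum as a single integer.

Answer: 42

Derivation:
Old max = 45 (at index 7)
Change: A[7] 45 -> -6
Changed element WAS the max -> may need rescan.
  Max of remaining elements: 42
  New max = max(-6, 42) = 42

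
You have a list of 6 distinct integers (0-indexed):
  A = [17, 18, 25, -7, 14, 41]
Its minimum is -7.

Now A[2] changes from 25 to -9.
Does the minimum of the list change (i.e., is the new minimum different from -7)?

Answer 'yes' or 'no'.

Answer: yes

Derivation:
Old min = -7
Change: A[2] 25 -> -9
Changed element was NOT the min; min changes only if -9 < -7.
New min = -9; changed? yes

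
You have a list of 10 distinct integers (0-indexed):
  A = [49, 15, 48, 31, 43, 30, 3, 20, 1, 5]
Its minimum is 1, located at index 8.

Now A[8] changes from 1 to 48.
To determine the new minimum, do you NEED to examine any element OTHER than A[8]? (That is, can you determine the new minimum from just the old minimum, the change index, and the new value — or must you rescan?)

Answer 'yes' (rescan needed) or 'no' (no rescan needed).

Old min = 1 at index 8
Change at index 8: 1 -> 48
Index 8 WAS the min and new value 48 > old min 1. Must rescan other elements to find the new min.
Needs rescan: yes

Answer: yes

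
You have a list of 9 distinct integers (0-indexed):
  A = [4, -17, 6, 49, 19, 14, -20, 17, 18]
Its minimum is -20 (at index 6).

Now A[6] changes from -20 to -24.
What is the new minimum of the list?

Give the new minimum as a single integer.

Old min = -20 (at index 6)
Change: A[6] -20 -> -24
Changed element WAS the min. Need to check: is -24 still <= all others?
  Min of remaining elements: -17
  New min = min(-24, -17) = -24

Answer: -24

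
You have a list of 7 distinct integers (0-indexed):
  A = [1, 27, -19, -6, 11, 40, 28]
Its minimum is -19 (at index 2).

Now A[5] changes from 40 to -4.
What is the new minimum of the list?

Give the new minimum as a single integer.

Answer: -19

Derivation:
Old min = -19 (at index 2)
Change: A[5] 40 -> -4
Changed element was NOT the old min.
  New min = min(old_min, new_val) = min(-19, -4) = -19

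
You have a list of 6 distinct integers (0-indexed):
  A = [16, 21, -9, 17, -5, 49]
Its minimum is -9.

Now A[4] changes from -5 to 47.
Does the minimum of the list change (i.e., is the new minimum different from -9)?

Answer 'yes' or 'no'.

Old min = -9
Change: A[4] -5 -> 47
Changed element was NOT the min; min changes only if 47 < -9.
New min = -9; changed? no

Answer: no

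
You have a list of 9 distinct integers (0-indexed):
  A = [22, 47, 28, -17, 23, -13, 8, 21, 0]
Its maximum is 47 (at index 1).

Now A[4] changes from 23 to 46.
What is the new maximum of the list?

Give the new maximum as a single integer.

Answer: 47

Derivation:
Old max = 47 (at index 1)
Change: A[4] 23 -> 46
Changed element was NOT the old max.
  New max = max(old_max, new_val) = max(47, 46) = 47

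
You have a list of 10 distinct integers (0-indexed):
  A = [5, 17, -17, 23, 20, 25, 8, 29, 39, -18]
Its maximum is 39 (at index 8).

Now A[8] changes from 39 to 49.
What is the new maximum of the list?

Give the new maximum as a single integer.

Old max = 39 (at index 8)
Change: A[8] 39 -> 49
Changed element WAS the max -> may need rescan.
  Max of remaining elements: 29
  New max = max(49, 29) = 49

Answer: 49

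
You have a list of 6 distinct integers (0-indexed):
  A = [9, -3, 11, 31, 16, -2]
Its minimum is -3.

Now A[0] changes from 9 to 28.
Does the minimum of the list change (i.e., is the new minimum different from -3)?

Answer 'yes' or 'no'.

Answer: no

Derivation:
Old min = -3
Change: A[0] 9 -> 28
Changed element was NOT the min; min changes only if 28 < -3.
New min = -3; changed? no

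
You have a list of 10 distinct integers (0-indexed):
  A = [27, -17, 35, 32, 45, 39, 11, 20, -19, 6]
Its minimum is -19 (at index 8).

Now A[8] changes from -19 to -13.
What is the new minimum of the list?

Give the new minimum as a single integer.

Old min = -19 (at index 8)
Change: A[8] -19 -> -13
Changed element WAS the min. Need to check: is -13 still <= all others?
  Min of remaining elements: -17
  New min = min(-13, -17) = -17

Answer: -17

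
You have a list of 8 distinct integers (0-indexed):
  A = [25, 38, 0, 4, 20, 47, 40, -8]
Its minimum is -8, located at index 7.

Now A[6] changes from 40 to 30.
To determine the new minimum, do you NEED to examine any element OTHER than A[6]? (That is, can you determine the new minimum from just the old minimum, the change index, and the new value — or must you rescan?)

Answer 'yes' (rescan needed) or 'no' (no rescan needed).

Answer: no

Derivation:
Old min = -8 at index 7
Change at index 6: 40 -> 30
Index 6 was NOT the min. New min = min(-8, 30). No rescan of other elements needed.
Needs rescan: no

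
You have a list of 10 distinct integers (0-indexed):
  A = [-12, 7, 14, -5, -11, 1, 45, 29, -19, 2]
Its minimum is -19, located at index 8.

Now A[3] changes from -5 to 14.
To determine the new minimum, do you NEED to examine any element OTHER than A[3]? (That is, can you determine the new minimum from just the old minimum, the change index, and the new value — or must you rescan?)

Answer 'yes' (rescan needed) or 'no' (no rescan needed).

Answer: no

Derivation:
Old min = -19 at index 8
Change at index 3: -5 -> 14
Index 3 was NOT the min. New min = min(-19, 14). No rescan of other elements needed.
Needs rescan: no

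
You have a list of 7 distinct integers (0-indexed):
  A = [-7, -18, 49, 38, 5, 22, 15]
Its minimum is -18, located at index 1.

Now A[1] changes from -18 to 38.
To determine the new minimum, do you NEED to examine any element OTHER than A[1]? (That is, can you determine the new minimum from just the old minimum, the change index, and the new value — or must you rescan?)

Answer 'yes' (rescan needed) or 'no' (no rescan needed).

Old min = -18 at index 1
Change at index 1: -18 -> 38
Index 1 WAS the min and new value 38 > old min -18. Must rescan other elements to find the new min.
Needs rescan: yes

Answer: yes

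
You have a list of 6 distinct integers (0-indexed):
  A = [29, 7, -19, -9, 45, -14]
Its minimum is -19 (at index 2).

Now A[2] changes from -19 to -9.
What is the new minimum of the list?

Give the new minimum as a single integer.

Old min = -19 (at index 2)
Change: A[2] -19 -> -9
Changed element WAS the min. Need to check: is -9 still <= all others?
  Min of remaining elements: -14
  New min = min(-9, -14) = -14

Answer: -14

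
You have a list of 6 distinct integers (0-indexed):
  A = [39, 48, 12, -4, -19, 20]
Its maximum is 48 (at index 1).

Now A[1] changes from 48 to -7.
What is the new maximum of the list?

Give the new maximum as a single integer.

Answer: 39

Derivation:
Old max = 48 (at index 1)
Change: A[1] 48 -> -7
Changed element WAS the max -> may need rescan.
  Max of remaining elements: 39
  New max = max(-7, 39) = 39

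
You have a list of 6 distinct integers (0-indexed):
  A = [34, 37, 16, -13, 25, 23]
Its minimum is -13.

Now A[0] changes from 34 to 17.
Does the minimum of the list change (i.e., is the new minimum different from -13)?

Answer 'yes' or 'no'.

Answer: no

Derivation:
Old min = -13
Change: A[0] 34 -> 17
Changed element was NOT the min; min changes only if 17 < -13.
New min = -13; changed? no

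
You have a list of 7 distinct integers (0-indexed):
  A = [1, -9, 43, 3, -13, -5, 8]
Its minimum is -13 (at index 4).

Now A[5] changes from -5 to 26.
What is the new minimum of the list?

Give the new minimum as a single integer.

Old min = -13 (at index 4)
Change: A[5] -5 -> 26
Changed element was NOT the old min.
  New min = min(old_min, new_val) = min(-13, 26) = -13

Answer: -13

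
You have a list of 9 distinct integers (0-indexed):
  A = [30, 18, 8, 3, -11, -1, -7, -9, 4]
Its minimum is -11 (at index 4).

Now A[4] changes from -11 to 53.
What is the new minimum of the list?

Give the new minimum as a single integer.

Answer: -9

Derivation:
Old min = -11 (at index 4)
Change: A[4] -11 -> 53
Changed element WAS the min. Need to check: is 53 still <= all others?
  Min of remaining elements: -9
  New min = min(53, -9) = -9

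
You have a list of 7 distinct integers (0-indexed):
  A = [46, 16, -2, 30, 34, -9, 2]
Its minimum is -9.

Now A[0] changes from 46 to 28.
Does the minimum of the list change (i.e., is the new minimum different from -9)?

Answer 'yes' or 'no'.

Old min = -9
Change: A[0] 46 -> 28
Changed element was NOT the min; min changes only if 28 < -9.
New min = -9; changed? no

Answer: no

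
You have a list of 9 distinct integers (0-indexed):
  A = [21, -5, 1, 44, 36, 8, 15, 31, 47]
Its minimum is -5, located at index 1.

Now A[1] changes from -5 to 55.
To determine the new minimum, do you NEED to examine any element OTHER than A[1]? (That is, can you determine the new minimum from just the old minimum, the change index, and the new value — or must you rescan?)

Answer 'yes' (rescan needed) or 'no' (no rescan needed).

Old min = -5 at index 1
Change at index 1: -5 -> 55
Index 1 WAS the min and new value 55 > old min -5. Must rescan other elements to find the new min.
Needs rescan: yes

Answer: yes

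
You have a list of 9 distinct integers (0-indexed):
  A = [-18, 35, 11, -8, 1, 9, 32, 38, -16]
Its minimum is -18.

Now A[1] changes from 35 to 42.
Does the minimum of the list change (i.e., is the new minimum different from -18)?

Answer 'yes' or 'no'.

Answer: no

Derivation:
Old min = -18
Change: A[1] 35 -> 42
Changed element was NOT the min; min changes only if 42 < -18.
New min = -18; changed? no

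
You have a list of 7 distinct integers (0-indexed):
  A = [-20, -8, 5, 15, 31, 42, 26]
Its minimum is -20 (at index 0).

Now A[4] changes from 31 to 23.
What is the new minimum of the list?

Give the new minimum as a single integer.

Old min = -20 (at index 0)
Change: A[4] 31 -> 23
Changed element was NOT the old min.
  New min = min(old_min, new_val) = min(-20, 23) = -20

Answer: -20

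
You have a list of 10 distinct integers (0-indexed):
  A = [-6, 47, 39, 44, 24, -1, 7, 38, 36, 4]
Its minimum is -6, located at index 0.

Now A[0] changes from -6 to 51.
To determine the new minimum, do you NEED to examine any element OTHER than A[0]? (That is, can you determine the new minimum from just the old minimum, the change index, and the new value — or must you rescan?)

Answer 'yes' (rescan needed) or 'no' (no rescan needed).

Old min = -6 at index 0
Change at index 0: -6 -> 51
Index 0 WAS the min and new value 51 > old min -6. Must rescan other elements to find the new min.
Needs rescan: yes

Answer: yes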